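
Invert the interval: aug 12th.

d4

First reduce the compound augmented twelfth to its simple form, an augmented fifth.
Inverted interval numbers add to nine, so a fifth pairs with a fourth (5 + 4 = 9).
The quality also flips — augmented becomes diminished — giving a diminished fourth.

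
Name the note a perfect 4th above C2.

Four letter names up from C: F.
Moving 5 semitones up from C2 (the size of a perfect fourth) reaches F2.

F2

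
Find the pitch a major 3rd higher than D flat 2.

The third takes the letter from D up to F.
A major third spans 4 semitones, so from Db2 the target pitch is F2.

F 2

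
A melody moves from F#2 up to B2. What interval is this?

F to B spans four letter names (F-G-A-B) — that makes it a fourth of some quality.
The perfect fourth spans 5 semitones, and F#2 to B2 is exactly 5 semitones — so this is a perfect fourth.

perfect 4th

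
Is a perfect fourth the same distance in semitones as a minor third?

No

A perfect fourth spans 5 semitones; a minor third spans 3 semitones. They differ by 2.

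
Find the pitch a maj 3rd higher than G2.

The third takes the letter from G up to B.
A major third is 4 semitones; 4 semitones up from G2 gives B2.

B2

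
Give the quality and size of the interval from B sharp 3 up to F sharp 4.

B to F spans five letter names (B-C-D-E-F), so the interval is some kind of fifth.
The perfect fifth is 7 semitones; here we have 6, one semitone narrower: diminished.

d5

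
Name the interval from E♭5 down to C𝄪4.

dd10

Descending from Eb5 to C##4 is the same interval as ascending C##4 to Eb5.
C to E spans three letter names (C-D-E), plus an octave: a tenth.
A major tenth would be 16 semitones; C##4 to Eb5 is 13, three semitones narrower, so the interval is doubly diminished.
(Equivalently, a compound doubly diminished third: a doubly diminished third plus an octave.)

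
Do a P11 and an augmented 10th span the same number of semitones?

Both span 17 semitones: a perfect eleventh and an augmented tenth are the same chromatic distance.

Yes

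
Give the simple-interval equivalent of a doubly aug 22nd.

Subtracting seven from the interval number removes an octave: 22 − 14 = 8.
Quality carries through unchanged, so the simple form is a doubly augmented octave.

AA8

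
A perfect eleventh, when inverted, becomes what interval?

P5

First reduce the compound perfect eleventh to its simple form, a perfect fourth.
Inverted interval numbers add to nine, so a fourth pairs with a fifth (4 + 5 = 9).
The quality also flips — perfect stays perfect — giving a perfect fifth.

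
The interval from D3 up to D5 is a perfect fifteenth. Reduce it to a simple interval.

Take out an octave (7 from the number): 15 − 7 = 8.
So a perfect fifteenth is an octave plus a perfect octave. The quality is unchanged.

P8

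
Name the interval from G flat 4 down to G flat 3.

Descending from Gb4 to Gb3 is the same interval as ascending Gb3 to Gb4.
G to G is the same letter name, plus an octave — that makes it an octave of some quality.
The perfect octave spans 12 semitones, and Gb3 to Gb4 is exactly 12 semitones — so this is a perfect octave.

perfect octave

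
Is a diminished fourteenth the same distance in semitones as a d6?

No

21 semitones (diminished fourteenth) vs 7 semitones (diminished sixth): not equal.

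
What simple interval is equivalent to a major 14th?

Each octave removed subtracts seven from the number: 14 − 7 = 7.
Quality carries through unchanged, so the simple form is a major seventh.

major seventh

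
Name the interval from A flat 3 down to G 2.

m9

Descending from Ab3 to G2 is the same interval as ascending G2 to Ab3.
G to A spans two letter names (G-A), plus an octave, so the interval is some kind of ninth.
G2 to Ab3 is 13 semitones, a half step short of the major ninth (14), so this is minor.
(Equivalently, a compound minor second: a minor second plus an octave.)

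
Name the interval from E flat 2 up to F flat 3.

minor 9th

E to F spans two letter names (E-F), plus an octave, so the interval is some kind of ninth.
A major ninth would be 14 semitones, but Eb2 to Fb3 is 13 — one semitone narrower, making it a minor ninth.
(Equivalently, a compound minor second: a minor second plus an octave.)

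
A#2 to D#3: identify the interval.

perfect fourth

A to D spans four letter names (A-B-C-D) — that makes it a fourth of some quality.
A#2 to D#3 is 5 semitones, matching the perfect fourth exactly, so the quality is perfect.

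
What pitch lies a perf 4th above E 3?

Counting four letter names up from E lands on A.
A perfect fourth is 5 semitones; 5 semitones up from E3 gives A3.

A 3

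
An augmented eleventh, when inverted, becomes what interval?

diminished fifth

First reduce the compound augmented eleventh to its simple form, an augmented fourth.
The rule of nine gives the new number: 9 − 4 = 5, so a fourth becomes a fifth.
The quality also flips — augmented becomes diminished — giving a diminished fifth.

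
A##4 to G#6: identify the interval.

A to G spans seven letter names (A-B-C-D-E-F-G), plus an octave — that makes it a fourteenth of some quality.
The major fourteenth is 23 semitones; here we have 21, two semitones narrower: diminished.
(Equivalently, a compound diminished seventh: a diminished seventh plus an octave.)

diminished fourteenth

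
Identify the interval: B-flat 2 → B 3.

augmented 8th

B to B is the same letter name, plus an octave — that makes it an octave of some quality.
The perfect octave is 12 semitones; here we have 13, one semitone wider: augmented.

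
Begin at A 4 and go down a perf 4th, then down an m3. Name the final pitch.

Down a perfect fourth from A4: E4 (5 semitones down).
Down a minor third from E4: C#4 (3 semitones down).

C sharp 4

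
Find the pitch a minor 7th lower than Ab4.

Bb3

Counting seven letter names down from A lands on B.
A minor seventh spans 10 semitones, so from Ab4 the target pitch is Bb3.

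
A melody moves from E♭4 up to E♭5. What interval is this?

E to E is the same letter name, plus an octave: an octave.
The perfect octave spans 12 semitones, and Eb4 to Eb5 is exactly 12 semitones — so this is a perfect octave.

perfect octave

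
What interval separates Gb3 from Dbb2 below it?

Descending from Gb3 to Dbb2 is the same interval as ascending Dbb2 to Gb3.
D to G spans four letter names (D-E-F-G), plus an octave: an eleventh.
Dbb2 to Gb3 spans 18 semitones — one semitone wider than the perfect eleventh (17) — giving an augmented eleventh.
(Equivalently, a compound augmented fourth: an augmented fourth plus an octave.)

augmented 11th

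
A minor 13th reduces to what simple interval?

minor 6th

Subtracting seven from the interval number removes an octave: 13 − 7 = 6.
Quality carries through unchanged, so the simple form is a minor sixth.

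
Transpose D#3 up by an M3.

F##3

Three letter names up from D: F.
A major third spans 4 semitones, so from D#3 the target pitch is F##3.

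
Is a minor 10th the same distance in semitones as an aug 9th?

A minor tenth = 15 semitones = an augmented ninth; enharmonically equal.

Yes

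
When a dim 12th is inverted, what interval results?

augmented fourth

First reduce the compound diminished twelfth to its simple form, a diminished fifth.
Interval numbers invert to sum to nine: 5 + 4 = 9, so a fifth inverts to a fourth.
The quality also flips — diminished becomes augmented — giving an augmented fourth.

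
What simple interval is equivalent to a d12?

diminished 5th

Each octave removed subtracts seven from the number: 12 − 7 = 5.
Quality carries through unchanged, so the simple form is a diminished fifth.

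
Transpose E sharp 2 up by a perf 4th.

A sharp 2

Counting four letter names up from E lands on A.
A perfect fourth spans 5 semitones, so from E#2 the target pitch is A#2.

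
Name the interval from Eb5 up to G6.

E to G spans three letter names (E-F-G), plus an octave, so the interval is some kind of tenth.
The major tenth spans 16 semitones, and Eb5 to G6 is exactly 16 semitones — so this is a major tenth.
(Equivalently, a compound major third: a major third plus an octave.)

major tenth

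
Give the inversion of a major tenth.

First reduce the compound major tenth to its simple form, a major third.
The rule of nine gives the new number: 9 − 3 = 6, so a third becomes a sixth.
And major becomes minor under inversion, so we get a minor sixth.

minor sixth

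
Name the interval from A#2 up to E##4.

A to E spans five letter names (A-B-C-D-E), plus an octave — that makes it a twelfth of some quality.
A perfect twelfth would be 19 semitones; A#2 to E##4 is 20, one semitone wider, so the interval is augmented.
(Equivalently, a compound augmented fifth: an augmented fifth plus an octave.)

A12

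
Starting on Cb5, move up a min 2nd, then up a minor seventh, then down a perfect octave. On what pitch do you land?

A minor second up from Cb5 is Dbb5.
A minor seventh up from Dbb5 is Cbb6.
Down a perfect octave from Cbb6: Cbb5 (12 semitones down).

Cbb5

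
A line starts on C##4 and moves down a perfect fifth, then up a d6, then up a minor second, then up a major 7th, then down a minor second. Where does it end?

C#5

A perfect fifth down from C##4 is F##3.
A diminished sixth up from F##3 is D4.
D4 up a minor second → Eb4 (1 semitone).
A major seventh up from Eb4 is D5.
D5 down a minor second → C#5 (1 semitone).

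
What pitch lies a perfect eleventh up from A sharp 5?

D sharp 7

Counting four letter names plus an octave up from A lands on D.
A perfect eleventh is 17 semitones; 17 semitones up from A#5 gives D#7.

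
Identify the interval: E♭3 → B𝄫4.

diminished twelfth

E to B spans five letter names (E-F-G-A-B), plus an octave — that makes it a twelfth of some quality.
Eb3 to Bbb4 spans 18 semitones — one semitone narrower than the perfect twelfth (19) — giving a diminished twelfth.
(Equivalently, a compound diminished fifth: a diminished fifth plus an octave.)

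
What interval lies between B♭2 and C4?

major 9th

B to C spans two letter names (B-C), plus an octave: a ninth.
Bb2 to C4 is 14 semitones, matching the major ninth exactly, so the quality is major.
(Equivalently, a compound major second: a major second plus an octave.)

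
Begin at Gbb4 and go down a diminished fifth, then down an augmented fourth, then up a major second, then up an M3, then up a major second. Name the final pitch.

Gbb4 down a diminished fifth → Cb4 (6 semitones).
An augmented fourth down from Cb4 is Gbb3.
Up a major second from Gbb3: Abb3 (2 semitones up).
Abb3 up a major third → Cb4 (4 semitones).
A major second up from Cb4 is Db4.

Db4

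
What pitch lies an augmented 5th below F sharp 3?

B flat 2

Five letter names down from F: B.
An augmented fifth spans 8 semitones, so from F#3 the target pitch is Bb2.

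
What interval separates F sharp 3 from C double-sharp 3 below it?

Descending from F#3 to C##3 is the same interval as ascending C##3 to F#3.
C to F spans four letter names (C-D-E-F): a fourth.
C##3 to F#3 spans 4 semitones — one semitone narrower than the perfect fourth (5) — giving a diminished fourth.

diminished fourth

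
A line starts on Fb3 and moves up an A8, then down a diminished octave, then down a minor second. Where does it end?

E#3

Fb3 up an augmented octave → F4 (13 semitones).
Down a diminished octave from F4: F#3 (11 semitones down).
A minor second down from F#3 is E#3.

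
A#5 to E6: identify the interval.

A to E spans five letter names (A-B-C-D-E), so the interval is some kind of fifth.
A perfect fifth would be 7 semitones; A#5 to E6 is 6, one semitone narrower, so the interval is diminished.

diminished fifth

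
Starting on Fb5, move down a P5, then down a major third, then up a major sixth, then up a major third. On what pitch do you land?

Gb5

Down a perfect fifth from Fb5: Bbb4 (7 semitones down).
A major third down from Bbb4 is Gbb4.
Up a major sixth from Gbb4: Ebb5 (9 semitones up).
A major third up from Ebb5 is Gb5.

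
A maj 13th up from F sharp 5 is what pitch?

Counting six letter names plus an octave up from F lands on D.
A major thirteenth spans 21 semitones, so from F#5 the target pitch is D#7.

D sharp 7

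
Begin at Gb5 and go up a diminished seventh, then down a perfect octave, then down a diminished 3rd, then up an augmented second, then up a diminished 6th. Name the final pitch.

Gb5 up a diminished seventh → Fbb6 (9 semitones).
Down a perfect octave from Fbb6: Fbb5 (12 semitones down).
A diminished third down from Fbb5 is Db5.
Up an augmented second from Db5: E5 (3 semitones up).
E5 up a diminished sixth → Cb6 (7 semitones).

Cb6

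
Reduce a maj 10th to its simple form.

major third

Each octave removed subtracts seven from the number: 10 − 7 = 3.
That makes a major tenth a compound major third — an octave plus a major third.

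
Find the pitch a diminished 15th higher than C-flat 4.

C-double-flat 6

For a fifteenth the letter name doesn't change: still C, two octaves up.
A diminished fifteenth is 23 semitones; 23 semitones up from Cb4 gives Cbb6.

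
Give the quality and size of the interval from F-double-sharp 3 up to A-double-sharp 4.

major tenth

F to A spans three letter names (F-G-A), plus an octave: a tenth.
F##3 to A##4 is 16 semitones, matching the major tenth exactly, so the quality is major.
(Equivalently, a compound major third: a major third plus an octave.)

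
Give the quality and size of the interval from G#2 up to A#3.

G to A spans two letter names (G-A), plus an octave, so the interval is some kind of ninth.
Counting semitones, G#2→A#3 is 14, which is the major ninth.
(Equivalently, a compound major second: a major second plus an octave.)

major 9th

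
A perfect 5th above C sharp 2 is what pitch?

Counting five letter names up from C lands on G.
A perfect fifth is 7 semitones; 7 semitones up from C#2 gives G#2.

G sharp 2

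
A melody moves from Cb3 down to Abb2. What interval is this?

Descending from Cb3 to Abb2 is the same interval as ascending Abb2 to Cb3.
A to C spans three letter names (A-B-C): a third.
Counting semitones, Abb2→Cb3 is 4, which is the major third.

M3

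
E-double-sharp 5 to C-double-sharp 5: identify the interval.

major third

Descending from E##5 to C##5 is the same interval as ascending C##5 to E##5.
C to E spans three letter names (C-D-E) — that makes it a third of some quality.
C##5 to E##5 is 4 semitones, matching the major third exactly, so the quality is major.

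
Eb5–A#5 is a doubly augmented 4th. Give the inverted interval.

The rule of nine gives the new number: 9 − 4 = 5, so a fourth becomes a fifth.
And doubly augmented becomes doubly diminished under inversion, so we get a doubly diminished fifth.

dd5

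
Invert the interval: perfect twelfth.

First reduce the compound perfect twelfth to its simple form, a perfect fifth.
Interval numbers invert to sum to nine: 5 + 4 = 9, so a fifth inverts to a fourth.
Quality inverts too: perfect stays perfect. That makes the inversion a perfect fourth.

P4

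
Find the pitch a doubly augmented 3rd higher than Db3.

The third takes the letter from D up to F.
A doubly augmented third spans 6 semitones, so from Db3 the target pitch is F##3.

F##3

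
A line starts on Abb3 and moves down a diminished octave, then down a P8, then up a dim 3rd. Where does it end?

A diminished octave down from Abb3 is Ab2.
Ab2 down a perfect octave → Ab1 (12 semitones).
Ab1 up a diminished third → Cbb2 (2 semitones).

Cbb2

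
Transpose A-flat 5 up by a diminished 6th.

Six letter names up from A: F.
A diminished sixth spans 7 semitones, so from Ab5 the target pitch is Fbb6.

F-double-flat 6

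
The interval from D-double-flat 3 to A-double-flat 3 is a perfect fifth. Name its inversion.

perfect fourth

Inverted interval numbers add to nine, so a fifth pairs with a fourth (5 + 4 = 9).
The quality also flips — perfect stays perfect — giving a perfect fourth.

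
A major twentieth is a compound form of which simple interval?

major sixth

Subtracting seven from the interval number removes an octave: 20 − 14 = 6.
That makes a major twentieth a compound major sixth — 2 octaves plus a major sixth.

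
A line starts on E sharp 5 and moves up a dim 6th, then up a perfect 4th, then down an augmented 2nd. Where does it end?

E double-flat 6

E#5 up a diminished sixth → C6 (7 semitones).
A perfect fourth up from C6 is F6.
Down an augmented second from F6: Ebb6 (3 semitones down).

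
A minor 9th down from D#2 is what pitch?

The ninth's letter: D down two letter names plus an octave → C.
Moving 13 semitones down from D#2 (the size of a minor ninth) reaches C##1.

C##1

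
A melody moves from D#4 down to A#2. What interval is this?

P11

Descending from D#4 to A#2 is the same interval as ascending A#2 to D#4.
A to D spans four letter names (A-B-C-D), plus an octave: an eleventh.
A#2 to D#4 is 17 semitones, matching the perfect eleventh exactly, so the quality is perfect.
(Equivalently, a compound perfect fourth: a perfect fourth plus an octave.)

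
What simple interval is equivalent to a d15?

Take out an octave (7 from the number): 15 − 7 = 8.
Quality carries through unchanged, so the simple form is a diminished octave.

diminished octave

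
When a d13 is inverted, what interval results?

First reduce the compound diminished thirteenth to its simple form, a diminished sixth.
The rule of nine gives the new number: 9 − 6 = 3, so a sixth becomes a third.
And diminished becomes augmented under inversion, so we get an augmented third.

A3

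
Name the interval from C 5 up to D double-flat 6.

diminished ninth

C to D spans two letter names (C-D), plus an octave, so the interval is some kind of ninth.
The major ninth is 14 semitones; here we have 12, two semitones narrower: diminished.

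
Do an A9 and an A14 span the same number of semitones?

An augmented ninth spans 15 semitones; an augmented fourteenth spans 24 semitones. They differ by 9.

No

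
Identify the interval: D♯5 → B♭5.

diminished sixth

D to B spans six letter names (D-E-F-G-A-B): a sixth.
D#5 to Bb5 spans 7 semitones — two semitones narrower than the major sixth (9) — giving a diminished sixth.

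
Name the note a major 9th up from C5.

D6

Two letters up from C (plus an octave) reaches D.
Moving 14 semitones up from C5 (the size of a major ninth) reaches D6.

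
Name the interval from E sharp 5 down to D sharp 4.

major ninth

Descending from E#5 to D#4 is the same interval as ascending D#4 to E#5.
D to E spans two letter names (D-E), plus an octave: a ninth.
Counting semitones, D#4→E#5 is 14, which is the major ninth.
(Equivalently, a compound major second: a major second plus an octave.)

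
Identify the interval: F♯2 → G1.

Descending from F#2 to G1 is the same interval as ascending G1 to F#2.
G to F spans seven letter names (G-A-B-C-D-E-F) — that makes it a seventh of some quality.
The major seventh spans 11 semitones, and G1 to F#2 is exactly 11 semitones — so this is a major seventh.

M7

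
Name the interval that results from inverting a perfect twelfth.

perfect fourth

First reduce the compound perfect twelfth to its simple form, a perfect fifth.
Interval numbers invert to sum to nine: 5 + 4 = 9, so a fifth inverts to a fourth.
And perfect stays perfect under inversion, so we get a perfect fourth.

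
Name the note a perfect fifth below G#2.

C#2

The fifth takes the letter from G down to C.
A perfect fifth spans 7 semitones, so from G#2 the target pitch is C#2.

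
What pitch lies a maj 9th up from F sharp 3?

Two letters up from F (plus an octave) reaches G.
Moving 14 semitones up from F#3 (the size of a major ninth) reaches G#4.

G sharp 4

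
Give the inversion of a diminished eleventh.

augmented fifth

First reduce the compound diminished eleventh to its simple form, a diminished fourth.
Inverted interval numbers add to nine, so a fourth pairs with a fifth (4 + 5 = 9).
Quality inverts too: diminished becomes augmented. That makes the inversion an augmented fifth.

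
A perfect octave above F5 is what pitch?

For an octave the letter name doesn't change: still F, an octave up.
Moving 12 semitones up from F5 (the size of a perfect octave) reaches F6.

F6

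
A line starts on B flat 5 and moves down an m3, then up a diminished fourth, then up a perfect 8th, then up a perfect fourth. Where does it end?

Bb5 down a minor third → G5 (3 semitones).
A diminished fourth up from G5 is Cb6.
Cb6 up a perfect octave → Cb7 (12 semitones).
Cb7 up a perfect fourth → Fb7 (5 semitones).

F flat 7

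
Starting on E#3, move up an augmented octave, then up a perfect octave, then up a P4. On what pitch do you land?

A##5

Up an augmented octave from E#3: E##4 (13 semitones up).
A perfect octave up from E##4 is E##5.
E##5 up a perfect fourth → A##5 (5 semitones).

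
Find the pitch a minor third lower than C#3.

Three letter names down from C: A.
A minor third spans 3 semitones, so from C#3 the target pitch is A#2.

A#2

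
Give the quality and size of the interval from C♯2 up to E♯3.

C to E spans three letter names (C-D-E), plus an octave: a tenth.
The major tenth spans 16 semitones, and C#2 to E#3 is exactly 16 semitones — so this is a major tenth.
(Equivalently, a compound major third: a major third plus an octave.)

major 10th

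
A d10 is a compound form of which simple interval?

Take out an octave (7 from the number): 10 − 7 = 3.
That makes a diminished tenth a compound diminished third — an octave plus a diminished third.

diminished 3rd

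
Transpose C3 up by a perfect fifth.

G3

Counting five letter names up from C lands on G.
Moving 7 semitones up from C3 (the size of a perfect fifth) reaches G3.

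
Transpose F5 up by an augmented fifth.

C#6

Counting five letter names up from F lands on C.
An augmented fifth spans 8 semitones, so from F5 the target pitch is C#6.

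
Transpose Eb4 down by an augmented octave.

Ebb3

The letter stays E (same as the start), shifted an octave down.
Moving 13 semitones down from Eb4 (the size of an augmented octave) reaches Ebb3.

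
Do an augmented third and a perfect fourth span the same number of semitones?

Yes

An augmented third spans 5 semitones, and a perfect fourth also spans 5 semitones — they're enharmonic.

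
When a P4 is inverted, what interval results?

perfect fifth

Interval numbers invert to sum to nine: 4 + 5 = 9, so a fourth inverts to a fifth.
And perfect stays perfect under inversion, so we get a perfect fifth.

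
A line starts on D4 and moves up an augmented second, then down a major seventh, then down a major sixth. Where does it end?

An augmented second up from D4 is E#4.
E#4 down a major seventh → F#3 (11 semitones).
F#3 down a major sixth → A2 (9 semitones).

A2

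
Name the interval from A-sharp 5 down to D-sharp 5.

Descending from A#5 to D#5 is the same interval as ascending D#5 to A#5.
D to A spans five letter names (D-E-F-G-A), so the interval is some kind of fifth.
D#5 to A#5 is 7 semitones, matching the perfect fifth exactly, so the quality is perfect.

perfect 5th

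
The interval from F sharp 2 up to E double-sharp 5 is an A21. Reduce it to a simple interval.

augmented seventh

Each octave removed subtracts seven from the number: 21 − 14 = 7.
Quality carries through unchanged, so the simple form is an augmented seventh.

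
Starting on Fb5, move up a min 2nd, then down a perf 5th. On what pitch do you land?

Cbb5

Up a minor second from Fb5: Gbb5 (1 semitone up).
Down a perfect fifth from Gbb5: Cbb5 (7 semitones down).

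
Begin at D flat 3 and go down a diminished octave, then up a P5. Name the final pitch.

A diminished octave down from Db3 is D2.
Up a perfect fifth from D2: A2 (7 semitones up).

A 2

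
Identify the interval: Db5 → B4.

diminished third

Descending from Db5 to B4 is the same interval as ascending B4 to Db5.
B to D spans three letter names (B-C-D), so the interval is some kind of third.
A major third would be 4 semitones; B4 to Db5 is 2, two semitones narrower, so the interval is diminished.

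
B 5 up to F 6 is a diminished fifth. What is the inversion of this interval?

The rule of nine gives the new number: 9 − 5 = 4, so a fifth becomes a fourth.
The quality also flips — diminished becomes augmented — giving an augmented fourth.

A4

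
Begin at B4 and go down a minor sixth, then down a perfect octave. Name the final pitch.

D#3

B4 down a minor sixth → D#4 (8 semitones).
Down a perfect octave from D#4: D#3 (12 semitones down).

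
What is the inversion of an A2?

The rule of nine gives the new number: 9 − 2 = 7, so a second becomes a seventh.
The quality also flips — augmented becomes diminished — giving a diminished seventh.

diminished 7th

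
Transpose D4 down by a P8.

D3

The letter stays D (same as the start), shifted an octave down.
Moving 12 semitones down from D4 (the size of a perfect octave) reaches D3.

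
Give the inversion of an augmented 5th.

The rule of nine gives the new number: 9 − 5 = 4, so a fifth becomes a fourth.
Quality inverts too: augmented becomes diminished. That makes the inversion a diminished fourth.

diminished 4th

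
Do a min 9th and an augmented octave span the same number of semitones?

Yes

Both span 13 semitones: a minor ninth and an augmented octave are the same chromatic distance.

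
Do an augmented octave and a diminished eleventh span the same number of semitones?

No

An augmented octave spans 13 semitones; a diminished eleventh spans 16 semitones. They differ by 3.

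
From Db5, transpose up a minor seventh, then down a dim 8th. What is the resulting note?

Up a minor seventh from Db5: Cb6 (10 semitones up).
Down a diminished octave from Cb6: C5 (11 semitones down).

C5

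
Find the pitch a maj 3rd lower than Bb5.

The third takes the letter from B down to G.
A major third spans 4 semitones, so from Bb5 the target pitch is Gb5.

Gb5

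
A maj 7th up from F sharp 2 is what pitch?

E sharp 3

Counting seven letter names up from F lands on E.
A major seventh is 11 semitones; 11 semitones up from F#2 gives E#3.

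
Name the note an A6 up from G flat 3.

The sixth takes the letter from G up to E.
An augmented sixth is 10 semitones; 10 semitones up from Gb3 gives E4.

E 4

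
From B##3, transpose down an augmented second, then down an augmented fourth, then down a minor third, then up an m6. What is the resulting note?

A3

An augmented second down from B##3 is A#3.
An augmented fourth down from A#3 is E3.
A minor third down from E3 is C#3.
C#3 up a minor sixth → A3 (8 semitones).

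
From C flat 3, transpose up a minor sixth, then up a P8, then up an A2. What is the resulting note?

A minor sixth up from Cb3 is Abb3.
Up a perfect octave from Abb3: Abb4 (12 semitones up).
An augmented second up from Abb4 is Bb4.

B flat 4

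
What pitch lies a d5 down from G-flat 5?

C 5

Five letter names down from G: C.
A diminished fifth is 6 semitones; 6 semitones down from Gb5 gives C5.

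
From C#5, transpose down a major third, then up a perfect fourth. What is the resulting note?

D5

A major third down from C#5 is A4.
Up a perfect fourth from A4: D5 (5 semitones up).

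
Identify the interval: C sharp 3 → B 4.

C to B spans seven letter names (C-D-E-F-G-A-B), plus an octave — that makes it a fourteenth of some quality.
At 22 semitones, C#3→B4 falls one short of a major fourteenth: minor.
(Equivalently, a compound minor seventh: a minor seventh plus an octave.)

minor fourteenth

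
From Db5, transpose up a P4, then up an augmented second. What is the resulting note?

A5

Db5 up a perfect fourth → Gb5 (5 semitones).
Gb5 up an augmented second → A5 (3 semitones).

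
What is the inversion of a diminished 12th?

augmented 4th

First reduce the compound diminished twelfth to its simple form, a diminished fifth.
The rule of nine gives the new number: 9 − 5 = 4, so a fifth becomes a fourth.
The quality also flips — diminished becomes augmented — giving an augmented fourth.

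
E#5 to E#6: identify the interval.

perfect octave

E to E is the same letter name, plus an octave, so the interval is some kind of octave.
The perfect octave spans 12 semitones, and E#5 to E#6 is exactly 12 semitones — so this is a perfect octave.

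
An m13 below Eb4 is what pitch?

G2

The thirteenth's letter: E down six letter names plus an octave → G.
A minor thirteenth spans 20 semitones, so from Eb4 the target pitch is G2.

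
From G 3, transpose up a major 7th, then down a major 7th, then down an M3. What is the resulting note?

E flat 3

Up a major seventh from G3: F#4 (11 semitones up).
Down a major seventh from F#4: G3 (11 semitones down).
A major third down from G3 is Eb3.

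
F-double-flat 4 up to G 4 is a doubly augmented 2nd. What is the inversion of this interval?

dd7

Interval numbers invert to sum to nine: 2 + 7 = 9, so a second inverts to a seventh.
And doubly augmented becomes doubly diminished under inversion, so we get a doubly diminished seventh.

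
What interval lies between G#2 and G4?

G to G is the same letter name, plus 2 octaves — that makes it a fifteenth of some quality.
G#2 to G4 spans 23 semitones — one semitone narrower than the perfect fifteenth (24) — giving a diminished fifteenth.
(Equivalently, a compound diminished octave: a diminished octave plus an octave.)

diminished fifteenth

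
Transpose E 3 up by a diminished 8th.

E flat 4

An octave keeps the letter name E, an octave up from E.
Moving 11 semitones up from E3 (the size of a diminished octave) reaches Eb4.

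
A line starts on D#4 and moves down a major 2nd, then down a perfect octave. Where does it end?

C#3

D#4 down a major second → C#4 (2 semitones).
C#4 down a perfect octave → C#3 (12 semitones).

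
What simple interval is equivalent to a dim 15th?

Take out an octave (7 from the number): 15 − 7 = 8.
Quality carries through unchanged, so the simple form is a diminished octave.

diminished 8th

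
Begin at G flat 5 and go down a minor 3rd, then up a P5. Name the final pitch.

B flat 5

Down a minor third from Gb5: Eb5 (3 semitones down).
A perfect fifth up from Eb5 is Bb5.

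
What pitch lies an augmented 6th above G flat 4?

E 5

Six letter names up from G: E.
An augmented sixth is 10 semitones; 10 semitones up from Gb4 gives E5.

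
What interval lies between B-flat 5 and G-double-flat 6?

diminished sixth

B to G spans six letter names (B-C-D-E-F-G) — that makes it a sixth of some quality.
The major sixth is 9 semitones; here we have 7, two semitones narrower: diminished.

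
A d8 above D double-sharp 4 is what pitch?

For an octave the letter name doesn't change: still D, an octave up.
A diminished octave spans 11 semitones, so from D##4 the target pitch is D#5.

D sharp 5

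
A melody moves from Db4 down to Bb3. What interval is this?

Descending from Db4 to Bb3 is the same interval as ascending Bb3 to Db4.
B to D spans three letter names (B-C-D) — that makes it a third of some quality.
A major third would be 4 semitones, but Bb3 to Db4 is 3 — one semitone narrower, making it a minor third.

m3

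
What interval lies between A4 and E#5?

A5

A to E spans five letter names (A-B-C-D-E): a fifth.
The perfect fifth is 7 semitones; here we have 8, one semitone wider: augmented.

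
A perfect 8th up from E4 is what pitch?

E5

An octave keeps the letter name E, an octave up from E.
Moving 12 semitones up from E4 (the size of a perfect octave) reaches E5.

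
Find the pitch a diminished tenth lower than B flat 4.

The tenth's letter: B down three letter names plus an octave → G.
A diminished tenth spans 14 semitones, so from Bb4 the target pitch is G#3.

G sharp 3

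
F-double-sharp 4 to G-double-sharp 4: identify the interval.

F to G spans two letter names (F-G) — that makes it a second of some quality.
The major second spans 2 semitones, and F##4 to G##4 is exactly 2 semitones — so this is a major second.

major second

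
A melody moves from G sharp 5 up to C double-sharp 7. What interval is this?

A11

G to C spans four letter names (G-A-B-C), plus an octave, so the interval is some kind of eleventh.
A perfect eleventh would be 17 semitones; G#5 to C##7 is 18, one semitone wider, so the interval is augmented.
(Equivalently, a compound augmented fourth: an augmented fourth plus an octave.)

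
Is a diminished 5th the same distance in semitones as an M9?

6 semitones (diminished fifth) vs 14 semitones (major ninth): not equal.

No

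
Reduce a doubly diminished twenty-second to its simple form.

doubly diminished 8th

Each octave removed subtracts seven from the number: 22 − 14 = 8.
So a doubly diminished twenty-second is 2 octaves plus a doubly diminished octave. The quality is unchanged.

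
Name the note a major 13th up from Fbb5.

Counting six letter names plus an octave up from F lands on D.
A major thirteenth is 21 semitones; 21 semitones up from Fbb5 gives Dbb7.

Dbb7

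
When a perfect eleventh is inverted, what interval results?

perfect 5th

First reduce the compound perfect eleventh to its simple form, a perfect fourth.
Interval numbers invert to sum to nine: 4 + 5 = 9, so a fourth inverts to a fifth.
Quality inverts too: perfect stays perfect. That makes the inversion a perfect fifth.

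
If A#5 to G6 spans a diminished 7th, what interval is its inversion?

Inverted interval numbers add to nine, so a seventh pairs with a second (7 + 2 = 9).
Quality inverts too: diminished becomes augmented. That makes the inversion an augmented second.

A2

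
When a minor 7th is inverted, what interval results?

M2

Inverted interval numbers add to nine, so a seventh pairs with a second (7 + 2 = 9).
The quality also flips — minor becomes major — giving a major second.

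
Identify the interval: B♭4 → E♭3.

Descending from Bb4 to Eb3 is the same interval as ascending Eb3 to Bb4.
E to B spans five letter names (E-F-G-A-B), plus an octave — that makes it a twelfth of some quality.
The perfect twelfth spans 19 semitones, and Eb3 to Bb4 is exactly 19 semitones — so this is a perfect twelfth.
(Equivalently, a compound perfect fifth: a perfect fifth plus an octave.)

P12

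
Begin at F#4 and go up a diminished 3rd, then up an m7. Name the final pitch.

Gb5

A diminished third up from F#4 is Ab4.
A minor seventh up from Ab4 is Gb5.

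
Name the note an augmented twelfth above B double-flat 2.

Five letters up from B (plus an octave) reaches F.
Moving 20 semitones up from Bbb2 (the size of an augmented twelfth) reaches F4.

F 4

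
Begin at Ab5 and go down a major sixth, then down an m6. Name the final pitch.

A major sixth down from Ab5 is Cb5.
Down a minor sixth from Cb5: Eb4 (8 semitones down).

Eb4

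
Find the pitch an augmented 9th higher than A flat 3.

The ninth's letter: A up two letter names plus an octave → B.
An augmented ninth spans 15 semitones, so from Ab3 the target pitch is B4.

B 4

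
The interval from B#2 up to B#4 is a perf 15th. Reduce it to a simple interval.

Take out an octave (7 from the number): 15 − 7 = 8.
That makes a perfect fifteenth a compound perfect octave — an octave plus a perfect octave.

perfect 8th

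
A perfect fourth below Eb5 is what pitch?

The fourth takes the letter from E down to B.
A perfect fourth spans 5 semitones, so from Eb5 the target pitch is Bb4.

Bb4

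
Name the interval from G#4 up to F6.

G to F spans seven letter names (G-A-B-C-D-E-F), plus an octave, so the interval is some kind of fourteenth.
A major fourteenth would be 23 semitones; G#4 to F6 is 21, two semitones narrower, so the interval is diminished.
(Equivalently, a compound diminished seventh: a diminished seventh plus an octave.)

d14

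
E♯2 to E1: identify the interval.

Descending from E#2 to E1 is the same interval as ascending E1 to E#2.
E to E is the same letter name, plus an octave, so the interval is some kind of octave.
A perfect octave would be 12 semitones; E1 to E#2 is 13, one semitone wider, so the interval is augmented.

A8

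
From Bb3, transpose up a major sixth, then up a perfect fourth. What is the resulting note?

A major sixth up from Bb3 is G4.
G4 up a perfect fourth → C5 (5 semitones).

C5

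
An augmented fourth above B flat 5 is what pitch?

Counting four letter names up from B lands on E.
An augmented fourth is 6 semitones; 6 semitones up from Bb5 gives E6.

E 6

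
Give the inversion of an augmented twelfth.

First reduce the compound augmented twelfth to its simple form, an augmented fifth.
The rule of nine gives the new number: 9 − 5 = 4, so a fifth becomes a fourth.
And augmented becomes diminished under inversion, so we get a diminished fourth.

diminished 4th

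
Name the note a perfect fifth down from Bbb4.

Ebb4

Counting five letter names down from B lands on E.
A perfect fifth is 7 semitones; 7 semitones down from Bbb4 gives Ebb4.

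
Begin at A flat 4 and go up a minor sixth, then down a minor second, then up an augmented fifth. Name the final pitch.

Ab4 up a minor sixth → Fb5 (8 semitones).
Down a minor second from Fb5: Eb5 (1 semitone down).
An augmented fifth up from Eb5 is B5.

B 5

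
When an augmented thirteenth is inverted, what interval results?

diminished 3rd

First reduce the compound augmented thirteenth to its simple form, an augmented sixth.
Interval numbers invert to sum to nine: 6 + 3 = 9, so a sixth inverts to a third.
Quality inverts too: augmented becomes diminished. That makes the inversion a diminished third.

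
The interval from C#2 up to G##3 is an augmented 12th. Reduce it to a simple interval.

Each octave removed subtracts seven from the number: 12 − 7 = 5.
That makes an augmented twelfth a compound augmented fifth — an octave plus an augmented fifth.

augmented fifth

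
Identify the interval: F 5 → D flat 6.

minor sixth

F to D spans six letter names (F-G-A-B-C-D), so the interval is some kind of sixth.
At 8 semitones, F5→Db6 falls one short of a major sixth: minor.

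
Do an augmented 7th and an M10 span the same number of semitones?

No

An augmented seventh is 12 semitones but a major tenth is 16 semitones — different sizes.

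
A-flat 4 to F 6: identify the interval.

major thirteenth

A to F spans six letter names (A-B-C-D-E-F), plus an octave, so the interval is some kind of thirteenth.
The major thirteenth spans 21 semitones, and Ab4 to F6 is exactly 21 semitones — so this is a major thirteenth.
(Equivalently, a compound major sixth: a major sixth plus an octave.)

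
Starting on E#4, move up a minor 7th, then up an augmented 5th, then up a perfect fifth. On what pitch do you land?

E##6

A minor seventh up from E#4 is D#5.
Up an augmented fifth from D#5: A##5 (8 semitones up).
Up a perfect fifth from A##5: E##6 (7 semitones up).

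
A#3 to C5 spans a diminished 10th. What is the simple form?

diminished 3rd

Each octave removed subtracts seven from the number: 10 − 7 = 3.
So a diminished tenth is an octave plus a diminished third. The quality is unchanged.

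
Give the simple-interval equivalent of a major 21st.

major 7th

Each octave removed subtracts seven from the number: 21 − 14 = 7.
So a major twenty-first is 2 octaves plus a major seventh. The quality is unchanged.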